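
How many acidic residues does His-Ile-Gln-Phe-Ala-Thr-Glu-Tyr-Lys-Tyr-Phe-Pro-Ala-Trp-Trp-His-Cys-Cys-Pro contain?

1

Only D (aspartate) and E (glutamate) carry a side-chain carboxylic acid.
Matching residues: Glu7.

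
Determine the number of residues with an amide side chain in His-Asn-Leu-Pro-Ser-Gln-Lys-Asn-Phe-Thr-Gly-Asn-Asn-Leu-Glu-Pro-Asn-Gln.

Asparagine (N) and glutamine (Q) have uncharged amide side chains.
Matching residues: Asn2, Gln6, Asn8, Asn12, Asn13, Asn17, Gln18.

7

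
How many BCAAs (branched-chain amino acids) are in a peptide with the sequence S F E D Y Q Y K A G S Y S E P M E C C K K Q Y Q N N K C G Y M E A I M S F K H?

The BCAAs are Val, Leu, and Ile — aliphatic side chains with a branch point.
Matching residues: I34.

1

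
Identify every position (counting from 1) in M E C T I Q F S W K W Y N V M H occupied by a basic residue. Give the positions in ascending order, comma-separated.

Lysine (K), arginine (R), and histidine (H) have basic, nitrogen-containing side chains.
Matching residues: K10, H16.

10, 16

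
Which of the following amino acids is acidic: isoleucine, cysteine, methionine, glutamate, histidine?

The acidic residues are Asp (D) and Glu (E), whose side chains end in a carboxylate group.
Of the listed options, only glutamate belongs to this group.

glutamate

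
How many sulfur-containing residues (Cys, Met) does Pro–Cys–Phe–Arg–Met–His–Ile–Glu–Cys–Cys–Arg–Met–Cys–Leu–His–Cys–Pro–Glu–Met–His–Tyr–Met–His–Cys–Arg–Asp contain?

10

Matching residues: Cys2, Met5, Cys9, Cys10, Met12, Cys13, Cys16, Met19, Met22, Cys24.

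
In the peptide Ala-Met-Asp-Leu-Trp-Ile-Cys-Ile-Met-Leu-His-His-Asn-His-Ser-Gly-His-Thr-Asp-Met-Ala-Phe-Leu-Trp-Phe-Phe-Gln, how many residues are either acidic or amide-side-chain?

4

Acidic: D, E. Amide-side-chain: N, Q.
Acidic residues here: Asp3, Asp19 (2).
Amide-side-chain residues here: Asn13, Gln27 (2).
The two groups share no amino acid, so total = 2 + 2 = 4.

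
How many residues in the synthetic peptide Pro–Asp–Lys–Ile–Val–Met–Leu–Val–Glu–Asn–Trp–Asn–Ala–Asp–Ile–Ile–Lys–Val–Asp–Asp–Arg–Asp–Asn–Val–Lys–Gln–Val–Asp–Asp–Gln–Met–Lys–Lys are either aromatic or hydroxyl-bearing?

Aromatic: F, W, Y. Hydroxyl-bearing: S, T, Y.
Aromatic residues here: Trp11 (1).
Hydroxyl-bearing residues here: none (0).
(Y belongs to both groups, but none appear in this sequence.) Total = 1 + 0 = 1.

1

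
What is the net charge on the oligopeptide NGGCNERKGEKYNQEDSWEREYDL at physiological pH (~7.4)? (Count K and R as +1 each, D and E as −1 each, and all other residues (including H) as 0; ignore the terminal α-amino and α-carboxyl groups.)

-3

Positive (K, R): R7, K8, K11, R20 → +4.
Negative (D, E): E6, E10, E15, D16, E19, E21, D23 → −7.
Net charge = (+4) + (−7) = −3.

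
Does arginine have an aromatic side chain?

F, W, and Y each carry an aromatic ring on the side chain.
Arginine is not in this group.

No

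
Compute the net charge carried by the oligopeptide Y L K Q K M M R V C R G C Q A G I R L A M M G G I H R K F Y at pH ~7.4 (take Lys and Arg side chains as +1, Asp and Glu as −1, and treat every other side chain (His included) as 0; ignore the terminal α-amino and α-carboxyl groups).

+7

Positive (K, R): K3, K5, R8, R11, R18, R27, K28 → +7.
Negative (D, E): none → −0.
Net charge = (+7) + (−0) = +7.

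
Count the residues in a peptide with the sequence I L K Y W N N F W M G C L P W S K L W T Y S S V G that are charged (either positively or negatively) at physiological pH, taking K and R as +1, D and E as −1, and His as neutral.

Charged side chains at pH ~7.4: K, R (positive); D, E (negative).
Matching residues: K3, K17.

2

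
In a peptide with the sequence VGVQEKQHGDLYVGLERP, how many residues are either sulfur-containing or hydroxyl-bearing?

1

Sulfur-containing: C, M. Hydroxyl-bearing: S, T, Y.
Sulfur-containing residues here: none (0).
Hydroxyl-bearing residues here: Y12 (1).
The two groups share no amino acid, so total = 0 + 1 = 1.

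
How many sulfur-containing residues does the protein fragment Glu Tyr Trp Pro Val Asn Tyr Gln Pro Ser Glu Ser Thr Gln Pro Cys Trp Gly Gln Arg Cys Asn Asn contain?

Cysteine (C, thiol) and methionine (M, thioether) are the two sulfur-containing amino acids.
Matching residues: Cys16, Cys21.

2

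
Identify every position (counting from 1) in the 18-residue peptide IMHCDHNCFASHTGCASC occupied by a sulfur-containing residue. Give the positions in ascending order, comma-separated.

The sulfur-bearing residues are cysteine (–SH) and methionine (–S–CH₃).
Matching residues: M2, C4, C8, C15, C18.

2, 4, 8, 15, 18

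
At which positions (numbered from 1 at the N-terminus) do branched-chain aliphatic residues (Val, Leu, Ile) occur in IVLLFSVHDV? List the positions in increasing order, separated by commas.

Matching residues: I1, V2, L3, L4, V7, V10.

1, 2, 3, 4, 7, 10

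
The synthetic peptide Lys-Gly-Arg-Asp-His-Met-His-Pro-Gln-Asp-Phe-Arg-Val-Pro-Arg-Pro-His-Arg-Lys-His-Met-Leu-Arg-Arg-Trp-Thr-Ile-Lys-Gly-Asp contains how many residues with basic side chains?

13

Lysine (K), arginine (R), and histidine (H) have basic, nitrogen-containing side chains.
Matching residues: Lys1, Arg3, His5, His7, Arg12, Arg15, His17, Arg18, Lys19, His20, Arg23, Arg24, Lys28.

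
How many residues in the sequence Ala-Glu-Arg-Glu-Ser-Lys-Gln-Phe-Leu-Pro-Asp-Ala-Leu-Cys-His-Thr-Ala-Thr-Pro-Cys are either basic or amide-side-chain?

4

Basic: H, K, R. Amide-side-chain: N, Q.
Basic residues here: Arg3, Lys6, His15 (3).
Amide-side-chain residues here: Gln7 (1).
The two groups share no amino acid, so total = 3 + 1 = 4.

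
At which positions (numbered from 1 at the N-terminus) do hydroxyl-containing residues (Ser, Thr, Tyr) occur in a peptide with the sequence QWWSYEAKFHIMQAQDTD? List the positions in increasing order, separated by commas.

4, 5, 17

Matching residues: S4, Y5, T17.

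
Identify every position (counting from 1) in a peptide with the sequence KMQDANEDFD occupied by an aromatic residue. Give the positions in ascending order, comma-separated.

Phenylalanine (F), tryptophan (W), and tyrosine (Y) have aromatic ring side chains.
Matching residues: F9.

9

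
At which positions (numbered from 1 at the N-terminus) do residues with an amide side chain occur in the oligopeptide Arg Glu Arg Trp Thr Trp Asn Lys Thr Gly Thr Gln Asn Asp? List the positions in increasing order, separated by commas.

7, 12, 13

The amide-side-chain residues are Asn (N) and Gln (Q).
Matching residues: Asn7, Gln12, Asn13.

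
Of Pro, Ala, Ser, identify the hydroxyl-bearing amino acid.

Ser

S, T, and Y are the three residues with a side-chain hydroxyl.
Of the listed options, only Ser belongs to this group.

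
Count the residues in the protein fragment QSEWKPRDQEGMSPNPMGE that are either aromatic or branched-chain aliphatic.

1

Aromatic: F, W, Y. Branched-chain aliphatic: I, L, V.
Aromatic residues here: W4 (1).
Branched-chain aliphatic residues here: none (0).
The two groups share no amino acid, so total = 1 + 0 = 1.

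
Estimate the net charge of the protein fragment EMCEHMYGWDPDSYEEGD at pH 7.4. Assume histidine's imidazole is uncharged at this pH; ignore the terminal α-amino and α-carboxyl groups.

The side chains ionized at physiological pH are Lys/Arg (+1) and Asp/Glu (−1); with His treated as neutral, nothing else contributes.
Positive (K, R): none → +0.
Negative (D, E): E1, E4, D10, D12, E15, E16, D18 → −7.
Net charge = (+0) + (−7) = −7.

-7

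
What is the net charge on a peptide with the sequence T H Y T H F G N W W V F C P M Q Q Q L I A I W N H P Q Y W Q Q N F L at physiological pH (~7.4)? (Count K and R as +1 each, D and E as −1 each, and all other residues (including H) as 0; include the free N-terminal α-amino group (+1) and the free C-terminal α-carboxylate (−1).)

0

Positive (K, R): none → +0.
Negative (D, E): none → −0.
The N-terminus (+1) and C-terminus (−1) cancel.
Net charge = (+0) + (−0) = 0.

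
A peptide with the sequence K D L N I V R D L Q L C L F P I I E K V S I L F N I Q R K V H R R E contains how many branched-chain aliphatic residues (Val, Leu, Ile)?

Matching residues: L3, I5, V6, L9, L11, L13, I16, I17, V20, I22, L23, I26, V30.

13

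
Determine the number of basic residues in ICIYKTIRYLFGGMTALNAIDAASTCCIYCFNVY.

The basic amino acids are Lys (K), Arg (R), and His (H).
Matching residues: K5, R8.

2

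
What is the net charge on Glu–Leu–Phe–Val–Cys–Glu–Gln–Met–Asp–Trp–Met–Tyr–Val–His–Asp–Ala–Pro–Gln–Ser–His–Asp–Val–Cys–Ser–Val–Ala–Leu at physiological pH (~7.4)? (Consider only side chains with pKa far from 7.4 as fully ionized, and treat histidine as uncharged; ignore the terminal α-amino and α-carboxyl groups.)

The side chains ionized at physiological pH are Lys/Arg (+1) and Asp/Glu (−1); with His treated as neutral, nothing else contributes.
Positive (K, R): none → +0.
Negative (D, E): Glu1, Glu6, Asp9, Asp15, Asp21 → −5.
Net charge = (+0) + (−5) = −5.

-5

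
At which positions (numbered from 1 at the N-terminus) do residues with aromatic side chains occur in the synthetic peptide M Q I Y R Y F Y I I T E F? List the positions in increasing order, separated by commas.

4, 6, 7, 8, 13

F, W, and Y each carry an aromatic ring on the side chain.
Matching residues: Y4, Y6, F7, Y8, F13.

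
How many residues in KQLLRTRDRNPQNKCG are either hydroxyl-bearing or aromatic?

1

Hydroxyl-bearing: S, T, Y. Aromatic: F, W, Y.
Hydroxyl-bearing residues here: T6 (1).
Aromatic residues here: none (0).
(Y belongs to both groups, but none appear in this sequence.) Total = 1 + 0 = 1.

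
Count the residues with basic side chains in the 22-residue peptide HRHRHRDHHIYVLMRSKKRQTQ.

12

Lysine (K), arginine (R), and histidine (H) have basic, nitrogen-containing side chains.
Matching residues: H1, R2, H3, R4, H5, R6, H8, H9, R15, K17, K18, R19.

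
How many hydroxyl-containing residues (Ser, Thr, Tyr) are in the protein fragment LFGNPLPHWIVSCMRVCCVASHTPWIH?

Matching residues: S12, S21, T23.

3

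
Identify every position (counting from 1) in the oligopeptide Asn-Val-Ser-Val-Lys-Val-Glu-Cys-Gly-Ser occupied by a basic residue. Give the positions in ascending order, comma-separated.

The basic amino acids are Lys (K), Arg (R), and His (H).
Matching residues: Lys5.

5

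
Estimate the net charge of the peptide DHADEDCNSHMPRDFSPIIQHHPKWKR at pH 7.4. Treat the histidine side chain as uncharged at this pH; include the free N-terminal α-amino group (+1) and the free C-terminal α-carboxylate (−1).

-1

At pH ~7.4 the Lys and Arg side chains are protonated (+1), the Asp and Glu side chains are deprotonated (−1), and with His taken as neutral all other side chains carry no charge.
Positive (K, R): R13, K24, K26, R27 → +4.
Negative (D, E): D1, D4, E5, D6, D14 → −5.
The N-terminus (+1) and C-terminus (−1) cancel.
Net charge = (+4) + (−5) = −1.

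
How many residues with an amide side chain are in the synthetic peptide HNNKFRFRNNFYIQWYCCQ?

Only N (asparagine) and Q (glutamine) carry a side-chain carboxamide.
Matching residues: N2, N3, N9, N10, Q14, Q19.

6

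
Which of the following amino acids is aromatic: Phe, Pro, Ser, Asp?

Phe

Phenylalanine (F), tryptophan (W), and tyrosine (Y) have aromatic ring side chains.
Of the listed options, only Phe belongs to this group.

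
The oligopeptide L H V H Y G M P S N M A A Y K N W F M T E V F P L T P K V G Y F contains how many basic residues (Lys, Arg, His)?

Matching residues: H2, H4, K15, K28.

4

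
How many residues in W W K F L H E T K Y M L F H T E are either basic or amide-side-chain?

4

Basic: H, K, R. Amide-side-chain: N, Q.
Basic residues here: K3, H6, K9, H14 (4).
Amide-side-chain residues here: none (0).
The two groups share no amino acid, so total = 4 + 0 = 4.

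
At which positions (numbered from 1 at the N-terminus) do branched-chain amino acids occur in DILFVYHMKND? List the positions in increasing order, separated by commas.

V, L, and I make up the branched-chain aliphatic group.
Matching residues: I2, L3, V5.

2, 3, 5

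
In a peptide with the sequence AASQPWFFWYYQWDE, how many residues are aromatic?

7

Phenylalanine (F), tryptophan (W), and tyrosine (Y) have aromatic ring side chains.
Matching residues: W6, F7, F8, W9, Y10, Y11, W13.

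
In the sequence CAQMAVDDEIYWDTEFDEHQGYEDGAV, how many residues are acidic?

Only D (aspartate) and E (glutamate) carry a side-chain carboxylic acid.
Matching residues: D7, D8, E9, D13, E15, D17, E18, E23, D24.

9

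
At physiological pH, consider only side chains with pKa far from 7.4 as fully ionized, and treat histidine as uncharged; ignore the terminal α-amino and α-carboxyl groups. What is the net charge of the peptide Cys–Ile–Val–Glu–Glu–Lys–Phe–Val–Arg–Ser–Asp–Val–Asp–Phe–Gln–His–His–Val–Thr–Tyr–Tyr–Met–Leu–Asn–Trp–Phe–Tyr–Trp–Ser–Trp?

The side chains ionized at physiological pH are Lys/Arg (+1) and Asp/Glu (−1); with His treated as neutral, nothing else contributes.
Positive (K, R): Lys6, Arg9 → +2.
Negative (D, E): Glu4, Glu5, Asp11, Asp13 → −4.
Net charge = (+2) + (−4) = −2.

-2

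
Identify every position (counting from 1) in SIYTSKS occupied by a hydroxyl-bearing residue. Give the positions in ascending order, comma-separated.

Matching residues: S1, Y3, T4, S5, S7.

1, 3, 4, 5, 7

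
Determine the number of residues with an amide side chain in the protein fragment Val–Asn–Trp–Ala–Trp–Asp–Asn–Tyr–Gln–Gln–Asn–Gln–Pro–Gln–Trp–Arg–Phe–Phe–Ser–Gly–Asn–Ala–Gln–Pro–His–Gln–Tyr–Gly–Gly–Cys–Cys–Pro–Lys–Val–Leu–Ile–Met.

The amide-side-chain residues are Asn (N) and Gln (Q).
Matching residues: Asn2, Asn7, Gln9, Gln10, Asn11, Gln12, Gln14, Asn21, Gln23, Gln26.

10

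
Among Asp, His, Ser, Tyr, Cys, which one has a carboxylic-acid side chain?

The acidic residues are Asp (D) and Glu (E), whose side chains end in a carboxylate group.
Of the listed options, only Asp belongs to this group.

Asp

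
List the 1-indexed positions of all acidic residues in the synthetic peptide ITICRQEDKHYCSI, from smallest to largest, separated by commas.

The acidic residues are Asp (D) and Glu (E), whose side chains end in a carboxylate group.
Matching residues: E7, D8.

7, 8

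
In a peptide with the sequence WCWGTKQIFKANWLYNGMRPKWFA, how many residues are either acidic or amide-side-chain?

Acidic: D, E. Amide-side-chain: N, Q.
Acidic residues here: none (0).
Amide-side-chain residues here: Q7, N12, N16 (3).
The two groups share no amino acid, so total = 0 + 3 = 3.

3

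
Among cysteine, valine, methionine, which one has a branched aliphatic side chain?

Valine (V), leucine (L), and isoleucine (I) are the branched-chain amino acids.
Of the listed options, only valine belongs to this group.

valine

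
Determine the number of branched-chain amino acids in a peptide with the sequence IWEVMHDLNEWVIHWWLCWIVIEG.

The BCAAs are Val, Leu, and Ile — aliphatic side chains with a branch point.
Matching residues: I1, V4, L8, V12, I13, L17, I20, V21, I22.

9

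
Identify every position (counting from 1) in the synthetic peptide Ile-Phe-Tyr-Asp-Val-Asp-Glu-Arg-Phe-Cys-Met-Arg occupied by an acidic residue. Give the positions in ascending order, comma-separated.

4, 6, 7

Only D (aspartate) and E (glutamate) carry a side-chain carboxylic acid.
Matching residues: Asp4, Asp6, Glu7.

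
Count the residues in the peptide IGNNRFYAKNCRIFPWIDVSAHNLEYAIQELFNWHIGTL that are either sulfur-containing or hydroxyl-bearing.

5

Sulfur-containing: C, M. Hydroxyl-bearing: S, T, Y.
Sulfur-containing residues here: C11 (1).
Hydroxyl-bearing residues here: Y7, S20, Y26, T38 (4).
The two groups share no amino acid, so total = 1 + 4 = 5.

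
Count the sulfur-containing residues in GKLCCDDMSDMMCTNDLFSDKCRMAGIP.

The sulfur-bearing residues are cysteine (–SH) and methionine (–S–CH₃).
Matching residues: C4, C5, M8, M11, M12, C13, C22, M24.

8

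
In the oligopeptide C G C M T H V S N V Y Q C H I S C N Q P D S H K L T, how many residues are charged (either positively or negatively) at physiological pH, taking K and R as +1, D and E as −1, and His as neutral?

2

Charged side chains at pH ~7.4: K, R (positive); D, E (negative).
Matching residues: D21, K24.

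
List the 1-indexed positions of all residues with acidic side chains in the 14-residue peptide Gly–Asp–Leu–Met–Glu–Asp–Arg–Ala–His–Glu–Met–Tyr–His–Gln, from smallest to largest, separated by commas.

2, 5, 6, 10

The acidic residues are Asp (D) and Glu (E), whose side chains end in a carboxylate group.
Matching residues: Asp2, Glu5, Asp6, Glu10.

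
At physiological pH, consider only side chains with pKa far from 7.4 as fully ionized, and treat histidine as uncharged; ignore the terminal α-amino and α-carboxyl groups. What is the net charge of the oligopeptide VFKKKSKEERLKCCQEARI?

The side chains ionized at physiological pH are Lys/Arg (+1) and Asp/Glu (−1); with His treated as neutral, nothing else contributes.
Positive (K, R): K3, K4, K5, K7, R10, K12, R18 → +7.
Negative (D, E): E8, E9, E16 → −3.
Net charge = (+7) + (−3) = +4.

+4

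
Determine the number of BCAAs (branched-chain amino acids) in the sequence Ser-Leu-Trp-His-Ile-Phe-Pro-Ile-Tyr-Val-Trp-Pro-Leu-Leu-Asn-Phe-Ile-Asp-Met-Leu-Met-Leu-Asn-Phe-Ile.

V, L, and I make up the branched-chain aliphatic group.
Matching residues: Leu2, Ile5, Ile8, Val10, Leu13, Leu14, Ile17, Leu20, Leu22, Ile25.

10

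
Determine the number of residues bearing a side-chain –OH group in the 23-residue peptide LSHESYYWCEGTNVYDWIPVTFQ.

7

The –OH-bearing residues are Ser, Thr (aliphatic alcohols), and Tyr (phenol).
Matching residues: S2, S5, Y6, Y7, T12, Y15, T21.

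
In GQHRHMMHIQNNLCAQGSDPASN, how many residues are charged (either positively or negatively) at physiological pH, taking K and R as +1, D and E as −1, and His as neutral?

Charged side chains at pH ~7.4: K, R (positive); D, E (negative).
Matching residues: R4, D19.

2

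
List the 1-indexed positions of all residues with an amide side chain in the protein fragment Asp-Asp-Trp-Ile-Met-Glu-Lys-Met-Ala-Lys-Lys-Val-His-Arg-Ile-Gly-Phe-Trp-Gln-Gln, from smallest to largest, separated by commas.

19, 20

Asparagine (N) and glutamine (Q) have uncharged amide side chains.
Matching residues: Gln19, Gln20.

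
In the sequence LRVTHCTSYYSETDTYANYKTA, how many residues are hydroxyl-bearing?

The –OH-bearing residues are Ser, Thr (aliphatic alcohols), and Tyr (phenol).
Matching residues: T4, T7, S8, Y9, Y10, S11, T13, T15, Y16, Y19, T21.

11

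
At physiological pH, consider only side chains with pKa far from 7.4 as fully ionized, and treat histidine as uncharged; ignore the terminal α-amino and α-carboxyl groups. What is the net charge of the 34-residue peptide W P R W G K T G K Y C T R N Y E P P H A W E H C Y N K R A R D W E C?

At pH ~7.4 the Lys and Arg side chains are protonated (+1), the Asp and Glu side chains are deprotonated (−1), and with His taken as neutral all other side chains carry no charge.
Positive (K, R): R3, K6, K9, R13, K27, R28, R30 → +7.
Negative (D, E): E16, E22, D31, E33 → −4.
Net charge = (+7) + (−4) = +3.

+3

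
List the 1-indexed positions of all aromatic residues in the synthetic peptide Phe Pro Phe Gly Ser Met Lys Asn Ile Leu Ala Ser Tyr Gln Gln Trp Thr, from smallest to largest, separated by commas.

1, 3, 13, 16

The aromatic amino acids are Phe (F, benzyl), Trp (W, indole), and Tyr (Y, phenol).
Matching residues: Phe1, Phe3, Tyr13, Trp16.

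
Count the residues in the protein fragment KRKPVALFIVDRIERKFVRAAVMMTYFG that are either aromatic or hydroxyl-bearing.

5

Aromatic: F, W, Y. Hydroxyl-bearing: S, T, Y.
Aromatic residues here: F8, F17, Y26, F27 (4).
Hydroxyl-bearing residues here: T25, Y26 (2).
Y is in both groups, so the 1 Y residue must not be double-counted.
Total = 4 + 2 − 1 = 5.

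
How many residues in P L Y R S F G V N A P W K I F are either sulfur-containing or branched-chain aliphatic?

Sulfur-containing: C, M. Branched-chain aliphatic: I, L, V.
Sulfur-containing residues here: none (0).
Branched-chain aliphatic residues here: L2, V8, I14 (3).
The two groups share no amino acid, so total = 0 + 3 = 3.

3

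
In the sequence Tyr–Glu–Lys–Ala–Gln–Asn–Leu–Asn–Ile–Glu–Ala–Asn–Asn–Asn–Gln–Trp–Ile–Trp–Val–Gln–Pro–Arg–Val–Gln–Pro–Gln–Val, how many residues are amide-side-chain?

10

Asparagine (N) and glutamine (Q) have uncharged amide side chains.
Matching residues: Gln5, Asn6, Asn8, Asn12, Asn13, Asn14, Gln15, Gln20, Gln24, Gln26.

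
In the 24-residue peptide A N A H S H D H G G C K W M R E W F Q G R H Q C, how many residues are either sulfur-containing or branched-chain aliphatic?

3

Sulfur-containing: C, M. Branched-chain aliphatic: I, L, V.
Sulfur-containing residues here: C11, M14, C24 (3).
Branched-chain aliphatic residues here: none (0).
The two groups share no amino acid, so total = 3 + 0 = 3.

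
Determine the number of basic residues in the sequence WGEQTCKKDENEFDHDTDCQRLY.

4

Lysine (K), arginine (R), and histidine (H) have basic, nitrogen-containing side chains.
Matching residues: K7, K8, H15, R21.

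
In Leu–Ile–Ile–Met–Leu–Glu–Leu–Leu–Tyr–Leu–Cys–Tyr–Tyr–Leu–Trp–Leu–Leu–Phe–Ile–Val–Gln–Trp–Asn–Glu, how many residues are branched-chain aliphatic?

The BCAAs are Val, Leu, and Ile — aliphatic side chains with a branch point.
Matching residues: Leu1, Ile2, Ile3, Leu5, Leu7, Leu8, Leu10, Leu14, Leu16, Leu17, Ile19, Val20.

12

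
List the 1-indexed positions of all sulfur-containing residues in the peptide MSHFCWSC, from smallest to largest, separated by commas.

1, 5, 8

The sulfur-bearing residues are cysteine (–SH) and methionine (–S–CH₃).
Matching residues: M1, C5, C8.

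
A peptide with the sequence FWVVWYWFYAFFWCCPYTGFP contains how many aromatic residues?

12

Phenylalanine (F), tryptophan (W), and tyrosine (Y) have aromatic ring side chains.
Matching residues: F1, W2, W5, Y6, W7, F8, Y9, F11, F12, W13, Y17, F20.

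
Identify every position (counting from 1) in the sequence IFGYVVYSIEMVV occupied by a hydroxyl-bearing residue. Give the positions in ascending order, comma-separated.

S, T, and Y are the three residues with a side-chain hydroxyl.
Matching residues: Y4, Y7, S8.

4, 7, 8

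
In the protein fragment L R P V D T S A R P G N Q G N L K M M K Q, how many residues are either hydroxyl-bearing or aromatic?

Hydroxyl-bearing: S, T, Y. Aromatic: F, W, Y.
Hydroxyl-bearing residues here: T6, S7 (2).
Aromatic residues here: none (0).
(Y belongs to both groups, but none appear in this sequence.) Total = 2 + 0 = 2.

2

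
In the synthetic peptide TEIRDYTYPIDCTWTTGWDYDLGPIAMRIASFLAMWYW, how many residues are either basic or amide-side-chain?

Basic: H, K, R. Amide-side-chain: N, Q.
Basic residues here: R4, R28 (2).
Amide-side-chain residues here: none (0).
The two groups share no amino acid, so total = 2 + 0 = 2.

2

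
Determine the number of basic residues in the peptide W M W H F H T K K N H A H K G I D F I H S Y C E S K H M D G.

10

Lysine (K), arginine (R), and histidine (H) have basic, nitrogen-containing side chains.
Matching residues: H4, H6, K8, K9, H11, H13, K14, H20, K26, H27.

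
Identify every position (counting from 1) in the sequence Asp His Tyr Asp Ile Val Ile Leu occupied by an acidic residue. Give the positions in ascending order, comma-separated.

1, 4

The acidic residues are Asp (D) and Glu (E), whose side chains end in a carboxylate group.
Matching residues: Asp1, Asp4.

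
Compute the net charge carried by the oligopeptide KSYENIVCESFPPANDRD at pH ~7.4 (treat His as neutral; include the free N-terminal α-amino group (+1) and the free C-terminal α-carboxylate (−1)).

The side chains ionized at physiological pH are Lys/Arg (+1) and Asp/Glu (−1); with His treated as neutral, nothing else contributes.
Positive (K, R): K1, R17 → +2.
Negative (D, E): E4, E9, D16, D18 → −4.
The N-terminus (+1) and C-terminus (−1) cancel.
Net charge = (+2) + (−4) = −2.

-2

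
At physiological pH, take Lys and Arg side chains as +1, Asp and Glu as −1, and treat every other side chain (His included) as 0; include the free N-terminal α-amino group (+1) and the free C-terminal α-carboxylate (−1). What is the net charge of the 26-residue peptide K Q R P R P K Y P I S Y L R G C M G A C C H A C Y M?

Positive (K, R): K1, R3, R5, K7, R14 → +5.
Negative (D, E): none → −0.
The N-terminus (+1) and C-terminus (−1) cancel.
Net charge = (+5) + (−0) = +5.

+5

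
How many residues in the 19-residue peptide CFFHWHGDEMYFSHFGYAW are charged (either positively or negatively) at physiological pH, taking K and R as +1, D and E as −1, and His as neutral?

Charged side chains at pH ~7.4: K, R (positive); D, E (negative).
Matching residues: D8, E9.

2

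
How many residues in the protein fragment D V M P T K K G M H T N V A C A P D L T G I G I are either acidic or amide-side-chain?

Acidic: D, E. Amide-side-chain: N, Q.
Acidic residues here: D1, D18 (2).
Amide-side-chain residues here: N12 (1).
The two groups share no amino acid, so total = 2 + 1 = 3.

3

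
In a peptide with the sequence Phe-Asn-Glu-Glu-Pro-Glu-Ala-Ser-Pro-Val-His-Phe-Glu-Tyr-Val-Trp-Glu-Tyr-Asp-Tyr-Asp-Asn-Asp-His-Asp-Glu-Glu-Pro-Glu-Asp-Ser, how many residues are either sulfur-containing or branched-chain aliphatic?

2

Sulfur-containing: C, M. Branched-chain aliphatic: I, L, V.
Sulfur-containing residues here: none (0).
Branched-chain aliphatic residues here: Val10, Val15 (2).
The two groups share no amino acid, so total = 0 + 2 = 2.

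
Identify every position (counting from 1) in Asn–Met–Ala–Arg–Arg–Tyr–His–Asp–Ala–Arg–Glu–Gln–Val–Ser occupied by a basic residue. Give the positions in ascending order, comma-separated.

Lysine (K), arginine (R), and histidine (H) have basic, nitrogen-containing side chains.
Matching residues: Arg4, Arg5, His7, Arg10.

4, 5, 7, 10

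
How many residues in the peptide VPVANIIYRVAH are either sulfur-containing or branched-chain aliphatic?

Sulfur-containing: C, M. Branched-chain aliphatic: I, L, V.
Sulfur-containing residues here: none (0).
Branched-chain aliphatic residues here: V1, V3, I6, I7, V10 (5).
The two groups share no amino acid, so total = 0 + 5 = 5.

5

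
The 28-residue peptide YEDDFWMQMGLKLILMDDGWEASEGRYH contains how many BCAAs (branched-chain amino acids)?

4

V, L, and I make up the branched-chain aliphatic group.
Matching residues: L11, L13, I14, L15.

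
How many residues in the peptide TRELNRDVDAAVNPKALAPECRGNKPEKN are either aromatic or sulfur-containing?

1

Aromatic: F, W, Y. Sulfur-containing: C, M.
Aromatic residues here: none (0).
Sulfur-containing residues here: C21 (1).
The two groups share no amino acid, so total = 0 + 1 = 1.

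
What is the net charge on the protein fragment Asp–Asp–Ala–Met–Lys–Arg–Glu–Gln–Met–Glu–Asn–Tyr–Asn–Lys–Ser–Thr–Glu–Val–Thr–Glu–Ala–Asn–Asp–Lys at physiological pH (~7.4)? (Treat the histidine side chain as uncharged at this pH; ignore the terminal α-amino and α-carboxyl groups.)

Near pH 7.4, K and R contribute +1 each, D and E contribute −1 each, and every other side chain (His included, as stated) is uncharged.
Positive (K, R): Lys5, Arg6, Lys14, Lys24 → +4.
Negative (D, E): Asp1, Asp2, Glu7, Glu10, Glu17, Glu20, Asp23 → −7.
Net charge = (+4) + (−7) = −3.

-3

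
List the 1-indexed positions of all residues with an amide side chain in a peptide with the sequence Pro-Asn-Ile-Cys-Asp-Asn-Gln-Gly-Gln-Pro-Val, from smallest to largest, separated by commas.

The amide-side-chain residues are Asn (N) and Gln (Q).
Matching residues: Asn2, Asn6, Gln7, Gln9.

2, 6, 7, 9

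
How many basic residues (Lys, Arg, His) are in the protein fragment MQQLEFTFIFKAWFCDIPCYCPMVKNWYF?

Matching residues: K11, K25.

2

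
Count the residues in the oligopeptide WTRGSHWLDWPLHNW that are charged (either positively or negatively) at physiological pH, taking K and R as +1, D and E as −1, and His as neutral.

Charged side chains at pH ~7.4: K, R (positive); D, E (negative).
Matching residues: R3, D9.

2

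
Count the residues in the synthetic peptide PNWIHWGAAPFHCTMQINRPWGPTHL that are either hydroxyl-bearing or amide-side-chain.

Hydroxyl-bearing: S, T, Y. Amide-side-chain: N, Q.
Hydroxyl-bearing residues here: T14, T24 (2).
Amide-side-chain residues here: N2, Q16, N18 (3).
The two groups share no amino acid, so total = 2 + 3 = 5.

5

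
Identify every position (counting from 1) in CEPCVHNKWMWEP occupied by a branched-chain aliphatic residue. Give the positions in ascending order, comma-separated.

Valine (V), leucine (L), and isoleucine (I) are the branched-chain amino acids.
Matching residues: V5.

5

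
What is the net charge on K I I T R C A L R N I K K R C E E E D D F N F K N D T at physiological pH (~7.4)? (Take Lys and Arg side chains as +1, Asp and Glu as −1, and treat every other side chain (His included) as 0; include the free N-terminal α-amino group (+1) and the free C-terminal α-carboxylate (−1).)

Positive (K, R): K1, R5, R9, K12, K13, R14, K24 → +7.
Negative (D, E): E16, E17, E18, D19, D20, D26 → −6.
The N-terminus (+1) and C-terminus (−1) cancel.
Net charge = (+7) + (−6) = +1.

+1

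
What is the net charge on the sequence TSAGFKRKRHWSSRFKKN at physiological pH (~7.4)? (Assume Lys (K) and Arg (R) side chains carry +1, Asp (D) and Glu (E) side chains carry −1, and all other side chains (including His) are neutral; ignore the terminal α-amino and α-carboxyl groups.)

Positive (K, R): K6, R7, K8, R9, R14, K16, K17 → +7.
Negative (D, E): none → −0.
Net charge = (+7) + (−0) = +7.

+7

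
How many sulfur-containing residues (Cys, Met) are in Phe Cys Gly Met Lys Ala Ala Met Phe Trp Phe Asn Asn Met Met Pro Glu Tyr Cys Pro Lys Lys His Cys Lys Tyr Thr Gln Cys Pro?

8

Matching residues: Cys2, Met4, Met8, Met14, Met15, Cys19, Cys24, Cys29.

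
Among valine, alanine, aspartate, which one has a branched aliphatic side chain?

valine

V, L, and I make up the branched-chain aliphatic group.
Of the listed options, only valine belongs to this group.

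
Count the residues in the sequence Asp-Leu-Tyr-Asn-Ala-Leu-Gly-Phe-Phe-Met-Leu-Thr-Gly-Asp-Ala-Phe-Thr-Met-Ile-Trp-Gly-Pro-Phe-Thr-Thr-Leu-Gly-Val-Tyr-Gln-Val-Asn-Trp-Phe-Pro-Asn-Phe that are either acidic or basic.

2

Acidic: D, E. Basic: H, K, R.
Acidic residues here: Asp1, Asp14 (2).
Basic residues here: none (0).
The two groups share no amino acid, so total = 2 + 0 = 2.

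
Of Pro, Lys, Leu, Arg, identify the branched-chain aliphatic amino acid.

The BCAAs are Val, Leu, and Ile — aliphatic side chains with a branch point.
Of the listed options, only Leu belongs to this group.

Leu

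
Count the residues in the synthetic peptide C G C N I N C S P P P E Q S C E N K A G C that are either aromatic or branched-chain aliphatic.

1

Aromatic: F, W, Y. Branched-chain aliphatic: I, L, V.
Aromatic residues here: none (0).
Branched-chain aliphatic residues here: I5 (1).
The two groups share no amino acid, so total = 0 + 1 = 1.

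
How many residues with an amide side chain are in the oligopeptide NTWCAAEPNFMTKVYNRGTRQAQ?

The amide-side-chain residues are Asn (N) and Gln (Q).
Matching residues: N1, N9, N16, Q21, Q23.

5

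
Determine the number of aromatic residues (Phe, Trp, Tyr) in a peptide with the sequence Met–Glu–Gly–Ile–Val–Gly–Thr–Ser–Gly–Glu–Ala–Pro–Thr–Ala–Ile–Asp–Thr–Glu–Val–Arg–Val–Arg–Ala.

None of the 23 residues belong to this group.

0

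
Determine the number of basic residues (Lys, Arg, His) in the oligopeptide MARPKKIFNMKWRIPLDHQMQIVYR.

7

Matching residues: R3, K5, K6, K11, R13, H18, R25.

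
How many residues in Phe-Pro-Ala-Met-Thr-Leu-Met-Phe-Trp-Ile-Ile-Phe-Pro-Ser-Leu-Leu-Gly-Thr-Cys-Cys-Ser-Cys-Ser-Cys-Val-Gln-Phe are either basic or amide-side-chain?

1

Basic: H, K, R. Amide-side-chain: N, Q.
Basic residues here: none (0).
Amide-side-chain residues here: Gln26 (1).
The two groups share no amino acid, so total = 0 + 1 = 1.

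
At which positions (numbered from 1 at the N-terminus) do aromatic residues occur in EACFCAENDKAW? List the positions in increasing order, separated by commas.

4, 12

The aromatic amino acids are Phe (F, benzyl), Trp (W, indole), and Tyr (Y, phenol).
Matching residues: F4, W12.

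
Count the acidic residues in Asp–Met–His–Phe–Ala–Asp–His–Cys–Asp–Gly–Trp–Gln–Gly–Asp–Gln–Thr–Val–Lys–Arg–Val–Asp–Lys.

Only D (aspartate) and E (glutamate) carry a side-chain carboxylic acid.
Matching residues: Asp1, Asp6, Asp9, Asp14, Asp21.

5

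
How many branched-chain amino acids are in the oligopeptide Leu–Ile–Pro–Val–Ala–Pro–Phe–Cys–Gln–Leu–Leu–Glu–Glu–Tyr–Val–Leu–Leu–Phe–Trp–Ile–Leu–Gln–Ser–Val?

11

Valine (V), leucine (L), and isoleucine (I) are the branched-chain amino acids.
Matching residues: Leu1, Ile2, Val4, Leu10, Leu11, Val15, Leu16, Leu17, Ile20, Leu21, Val24.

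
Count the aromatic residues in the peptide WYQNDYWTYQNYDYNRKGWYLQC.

9

The aromatic amino acids are Phe (F, benzyl), Trp (W, indole), and Tyr (Y, phenol).
Matching residues: W1, Y2, Y6, W7, Y9, Y12, Y14, W19, Y20.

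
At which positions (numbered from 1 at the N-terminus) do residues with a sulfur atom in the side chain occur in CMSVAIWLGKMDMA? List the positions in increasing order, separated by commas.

The sulfur-bearing residues are cysteine (–SH) and methionine (–S–CH₃).
Matching residues: C1, M2, M11, M13.

1, 2, 11, 13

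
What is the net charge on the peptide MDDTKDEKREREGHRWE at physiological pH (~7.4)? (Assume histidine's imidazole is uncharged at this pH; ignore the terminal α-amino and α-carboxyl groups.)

At pH ~7.4 the Lys and Arg side chains are protonated (+1), the Asp and Glu side chains are deprotonated (−1), and with His taken as neutral all other side chains carry no charge.
Positive (K, R): K5, K8, R9, R11, R15 → +5.
Negative (D, E): D2, D3, D6, E7, E10, E12, E17 → −7.
Net charge = (+5) + (−7) = −2.

-2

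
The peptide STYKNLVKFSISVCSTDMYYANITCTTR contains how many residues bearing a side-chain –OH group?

12

The –OH-bearing residues are Ser, Thr (aliphatic alcohols), and Tyr (phenol).
Matching residues: S1, T2, Y3, S10, S12, S15, T16, Y19, Y20, T24, T26, T27.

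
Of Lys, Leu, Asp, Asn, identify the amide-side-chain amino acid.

Asparagine (N) and glutamine (Q) have uncharged amide side chains.
Of the listed options, only Asn belongs to this group.

Asn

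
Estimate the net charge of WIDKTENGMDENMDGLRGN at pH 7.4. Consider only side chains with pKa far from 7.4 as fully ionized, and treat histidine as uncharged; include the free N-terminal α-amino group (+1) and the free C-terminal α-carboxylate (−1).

The side chains ionized at physiological pH are Lys/Arg (+1) and Asp/Glu (−1); with His treated as neutral, nothing else contributes.
Positive (K, R): K4, R17 → +2.
Negative (D, E): D3, E6, D10, E11, D14 → −5.
The N-terminus (+1) and C-terminus (−1) cancel.
Net charge = (+2) + (−5) = −3.

-3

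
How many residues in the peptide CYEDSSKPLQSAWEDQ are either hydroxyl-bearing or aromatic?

Hydroxyl-bearing: S, T, Y. Aromatic: F, W, Y.
Hydroxyl-bearing residues here: Y2, S5, S6, S11 (4).
Aromatic residues here: Y2, W13 (2).
Y is in both groups, so the 1 Y residue must not be double-counted.
Total = 4 + 2 − 1 = 5.

5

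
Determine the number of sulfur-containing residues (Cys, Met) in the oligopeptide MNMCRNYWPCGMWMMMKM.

Matching residues: M1, M3, C4, C10, M12, M14, M15, M16, M18.

9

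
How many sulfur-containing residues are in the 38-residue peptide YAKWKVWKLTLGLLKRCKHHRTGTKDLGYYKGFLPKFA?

Cysteine (C, thiol) and methionine (M, thioether) are the two sulfur-containing amino acids.
Matching residues: C17.

1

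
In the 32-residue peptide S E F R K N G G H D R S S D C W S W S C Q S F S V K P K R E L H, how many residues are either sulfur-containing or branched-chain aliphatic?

Sulfur-containing: C, M. Branched-chain aliphatic: I, L, V.
Sulfur-containing residues here: C15, C20 (2).
Branched-chain aliphatic residues here: V25, L31 (2).
The two groups share no amino acid, so total = 2 + 2 = 4.

4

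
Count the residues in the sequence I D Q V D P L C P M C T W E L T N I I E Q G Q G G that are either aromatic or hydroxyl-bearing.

Aromatic: F, W, Y. Hydroxyl-bearing: S, T, Y.
Aromatic residues here: W13 (1).
Hydroxyl-bearing residues here: T12, T16 (2).
(Y belongs to both groups, but none appear in this sequence.) Total = 1 + 2 = 3.

3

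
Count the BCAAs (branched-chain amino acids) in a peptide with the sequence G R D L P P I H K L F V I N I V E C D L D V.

The BCAAs are Val, Leu, and Ile — aliphatic side chains with a branch point.
Matching residues: L4, I7, L10, V12, I13, I15, V16, L20, V22.

9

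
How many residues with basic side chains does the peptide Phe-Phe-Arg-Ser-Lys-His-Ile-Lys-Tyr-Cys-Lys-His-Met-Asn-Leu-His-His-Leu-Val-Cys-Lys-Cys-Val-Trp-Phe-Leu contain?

Lysine (K), arginine (R), and histidine (H) have basic, nitrogen-containing side chains.
Matching residues: Arg3, Lys5, His6, Lys8, Lys11, His12, His16, His17, Lys21.

9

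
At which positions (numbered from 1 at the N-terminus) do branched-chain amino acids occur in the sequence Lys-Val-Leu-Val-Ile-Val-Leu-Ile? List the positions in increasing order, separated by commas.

2, 3, 4, 5, 6, 7, 8

The BCAAs are Val, Leu, and Ile — aliphatic side chains with a branch point.
Matching residues: Val2, Leu3, Val4, Ile5, Val6, Leu7, Ile8.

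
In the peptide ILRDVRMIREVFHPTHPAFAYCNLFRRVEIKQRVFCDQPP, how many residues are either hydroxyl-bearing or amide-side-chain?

5

Hydroxyl-bearing: S, T, Y. Amide-side-chain: N, Q.
Hydroxyl-bearing residues here: T15, Y21 (2).
Amide-side-chain residues here: N23, Q32, Q38 (3).
The two groups share no amino acid, so total = 2 + 3 = 5.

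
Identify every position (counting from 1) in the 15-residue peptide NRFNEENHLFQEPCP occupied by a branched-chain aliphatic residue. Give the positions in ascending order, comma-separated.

Matching residues: L9.

9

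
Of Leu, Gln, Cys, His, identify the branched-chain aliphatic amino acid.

Leu

The BCAAs are Val, Leu, and Ile — aliphatic side chains with a branch point.
Of the listed options, only Leu belongs to this group.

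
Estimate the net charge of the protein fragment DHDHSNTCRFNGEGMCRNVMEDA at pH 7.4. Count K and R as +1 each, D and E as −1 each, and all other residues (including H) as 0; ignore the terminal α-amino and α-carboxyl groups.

-3

Positive (K, R): R9, R17 → +2.
Negative (D, E): D1, D3, E13, E21, D22 → −5.
Net charge = (+2) + (−5) = −3.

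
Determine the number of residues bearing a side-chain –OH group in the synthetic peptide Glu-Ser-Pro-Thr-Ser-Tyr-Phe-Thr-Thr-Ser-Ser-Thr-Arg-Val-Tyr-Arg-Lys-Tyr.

11

The –OH-bearing residues are Ser, Thr (aliphatic alcohols), and Tyr (phenol).
Matching residues: Ser2, Thr4, Ser5, Tyr6, Thr8, Thr9, Ser10, Ser11, Thr12, Tyr15, Tyr18.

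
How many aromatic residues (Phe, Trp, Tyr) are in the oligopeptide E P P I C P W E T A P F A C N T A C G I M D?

2

Matching residues: W7, F12.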